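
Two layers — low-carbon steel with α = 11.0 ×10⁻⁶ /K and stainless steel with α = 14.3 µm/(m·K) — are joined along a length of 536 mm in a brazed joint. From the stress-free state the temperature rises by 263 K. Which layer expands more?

stainless steel

α(low-carbon steel) = 11.0×10⁻⁶/K vs α(stainless steel) = 14.3×10⁻⁶/K.
Higher α expands more for the same ΔT: stainless steel.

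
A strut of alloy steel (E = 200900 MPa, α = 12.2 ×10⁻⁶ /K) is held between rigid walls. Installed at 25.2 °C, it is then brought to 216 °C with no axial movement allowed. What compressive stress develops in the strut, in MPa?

468 MPa

E = 200900 MPa = 200.9 GPa.
ΔT = 190.8 K. Constrained thermal stress σ = E·α·ΔT = 200.9×10³ MPa × 12.2×10⁻⁶ × 190.8 = 468 MPa (compressive).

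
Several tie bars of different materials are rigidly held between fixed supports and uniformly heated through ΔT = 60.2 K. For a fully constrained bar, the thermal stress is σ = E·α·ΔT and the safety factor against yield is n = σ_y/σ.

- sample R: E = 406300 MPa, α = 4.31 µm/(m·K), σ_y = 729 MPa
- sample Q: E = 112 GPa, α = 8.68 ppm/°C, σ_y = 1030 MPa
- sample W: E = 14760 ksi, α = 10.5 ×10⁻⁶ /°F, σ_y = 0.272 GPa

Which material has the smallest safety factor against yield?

sample W

In consistent units (E in GPa, α in ×10⁻⁶/K, σ_y in MPa):
  sample R: E = 406.3, α = 4.31, σ_y = 729.0 → σ = 105 MPa, n = 6.92
  sample Q: E = 112.0, α = 8.68, σ_y = 1030 → σ = 58.5 MPa, n = 17.6
  sample W: E = 101.8, α = 18.9, σ_y = 272.0 → σ = 116 MPa, n = 2.35
The minimum is sample W at n = 2.35.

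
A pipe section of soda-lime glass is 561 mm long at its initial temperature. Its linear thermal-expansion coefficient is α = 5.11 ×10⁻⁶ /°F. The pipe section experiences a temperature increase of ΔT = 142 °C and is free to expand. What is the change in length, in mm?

0.733 mm

Convert α: 5.11×10⁻⁶/°F × (9/5) = 9.20×10⁻⁶/K.
ΔL = α·L₀·ΔT = 9.20×10⁻⁶ × 561 mm × 142.0 K = 0.733 mm.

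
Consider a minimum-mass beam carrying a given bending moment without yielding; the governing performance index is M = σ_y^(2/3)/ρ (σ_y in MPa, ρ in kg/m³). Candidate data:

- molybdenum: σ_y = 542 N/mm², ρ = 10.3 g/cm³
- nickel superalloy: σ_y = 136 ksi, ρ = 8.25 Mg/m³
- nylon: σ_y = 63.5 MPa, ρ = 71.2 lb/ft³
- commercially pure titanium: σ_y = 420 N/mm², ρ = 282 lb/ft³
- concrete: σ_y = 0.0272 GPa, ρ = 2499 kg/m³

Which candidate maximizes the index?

In SI units:
  molybdenum: σ_y = 542.0 MPa, ρ = 10300 kg/m³
  nickel superalloy: σ_y = 937.7 MPa, ρ = 8250 kg/m³
  nylon: σ_y = 63.50 MPa, ρ = 1141 kg/m³
  commercially pure titanium: σ_y = 420.0 MPa, ρ = 4517 kg/m³
  concrete: σ_y = 27.20 MPa, ρ = 2499 kg/m³
  nylon: M = 14.0×10⁻³
  commercially pure titanium: M = 12.4×10⁻³
  nickel superalloy: M = 11.6×10⁻³
  molybdenum: M = 6.45×10⁻³
  concrete: M = 3.62×10⁻³
Nylon has the largest M.

nylon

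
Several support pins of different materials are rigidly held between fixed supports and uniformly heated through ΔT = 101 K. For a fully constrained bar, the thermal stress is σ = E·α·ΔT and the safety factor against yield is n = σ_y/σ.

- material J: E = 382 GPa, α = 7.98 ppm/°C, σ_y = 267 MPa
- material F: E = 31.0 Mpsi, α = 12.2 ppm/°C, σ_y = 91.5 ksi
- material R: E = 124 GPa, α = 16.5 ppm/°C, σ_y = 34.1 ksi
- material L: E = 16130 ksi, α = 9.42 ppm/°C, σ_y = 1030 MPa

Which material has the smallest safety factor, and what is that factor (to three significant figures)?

material J, n = 0.867

Converting E to GPa, α to ×10⁻⁶/K, σ_y to MPa, then σ and n for each:
  material J: E = 382.0, α = 7.98, σ_y = 267.0 → σ = 308 MPa, n = 0.867
  material F: E = 213.7, α = 12.2, σ_y = 630.9 → σ = 263 MPa, n = 2.40
  material R: E = 124.0, α = 16.5, σ_y = 235.1 → σ = 207 MPa, n = 1.14
  material L: E = 111.2, α = 9.42, σ_y = 1030 → σ = 106 MPa, n = 9.73
Material J has the lowest safety factor, n = 0.867.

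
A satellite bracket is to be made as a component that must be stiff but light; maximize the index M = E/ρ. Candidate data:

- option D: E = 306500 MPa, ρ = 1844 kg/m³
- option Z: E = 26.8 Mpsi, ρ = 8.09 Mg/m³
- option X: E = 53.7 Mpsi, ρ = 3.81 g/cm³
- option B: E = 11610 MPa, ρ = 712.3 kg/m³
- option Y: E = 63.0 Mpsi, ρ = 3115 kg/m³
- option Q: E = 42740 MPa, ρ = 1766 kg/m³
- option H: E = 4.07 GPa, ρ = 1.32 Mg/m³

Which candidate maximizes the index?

option D

In SI units:
  option D: E = 306.5 GPa, ρ = 1844 kg/m³
  option Z: E = 184.8 GPa, ρ = 8090 kg/m³
  option X: E = 370.2 GPa, ρ = 3810 kg/m³
  option B: E = 11.61 GPa, ρ = 712.3 kg/m³
  option Y: E = 434.4 GPa, ρ = 3115 kg/m³
  option Q: E = 42.74 GPa, ρ = 1766 kg/m³
  option H: E = 4.070 GPa, ρ = 1320 kg/m³
  option D: M = 166 MN·m/kg
  option Y: M = 139 MN·m/kg
  option X: M = 97.2 MN·m/kg
  option Q: M = 24.2 MN·m/kg
  option Z: M = 22.8 MN·m/kg
  option B: M = 16.3 MN·m/kg
  option H: M = 3.08 MN·m/kg
Option D has the largest M.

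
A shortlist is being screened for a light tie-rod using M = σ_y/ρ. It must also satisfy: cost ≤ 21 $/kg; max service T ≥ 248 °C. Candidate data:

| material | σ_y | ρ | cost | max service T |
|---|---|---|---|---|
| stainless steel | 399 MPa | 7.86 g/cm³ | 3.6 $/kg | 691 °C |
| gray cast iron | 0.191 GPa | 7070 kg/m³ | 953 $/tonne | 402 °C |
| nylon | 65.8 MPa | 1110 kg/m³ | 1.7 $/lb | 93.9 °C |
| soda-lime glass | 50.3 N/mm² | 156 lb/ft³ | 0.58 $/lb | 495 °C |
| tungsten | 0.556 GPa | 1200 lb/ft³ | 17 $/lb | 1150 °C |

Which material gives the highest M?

Screen on constraints: cost ≤ 21 $/kg; max service T ≥ 248 °C. Survivors: stainless steel, gray cast iron, soda-lime glass.
Putting every candidate on a common basis:
  stainless steel: σ_y = 399.0 MPa, ρ = 7860 kg/m³
  gray cast iron: σ_y = 191.0 MPa, ρ = 7070 kg/m³
  soda-lime glass: σ_y = 50.30 MPa, ρ = 2499 kg/m³
  stainless steel: M = 50.8 kN·m/kg
  gray cast iron: M = 27.0 kN·m/kg
  soda-lime glass: M = 20.1 kN·m/kg
Highest index: stainless steel.

stainless steel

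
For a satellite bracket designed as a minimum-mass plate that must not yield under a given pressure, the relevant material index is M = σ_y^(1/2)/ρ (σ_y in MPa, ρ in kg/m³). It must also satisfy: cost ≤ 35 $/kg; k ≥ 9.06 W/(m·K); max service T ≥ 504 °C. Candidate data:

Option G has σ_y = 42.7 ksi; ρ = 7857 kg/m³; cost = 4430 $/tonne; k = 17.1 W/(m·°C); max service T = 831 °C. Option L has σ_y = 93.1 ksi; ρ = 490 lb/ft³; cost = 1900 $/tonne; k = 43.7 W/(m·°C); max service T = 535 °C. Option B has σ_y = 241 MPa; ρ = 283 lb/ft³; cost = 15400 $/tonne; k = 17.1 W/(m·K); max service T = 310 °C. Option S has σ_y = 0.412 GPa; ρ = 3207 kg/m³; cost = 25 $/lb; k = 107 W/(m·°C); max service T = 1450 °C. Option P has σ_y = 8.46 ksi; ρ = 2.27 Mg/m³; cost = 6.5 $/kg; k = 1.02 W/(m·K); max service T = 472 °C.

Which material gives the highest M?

option L

Screen on constraints: cost ≤ 35 $/kg; k ≥ 9.06 W/(m·K); max service T ≥ 504 °C. Survivors: option G, option L.
Putting every candidate on a common basis:
  option G: σ_y = 294.4 MPa, ρ = 7857 kg/m³
  option L: σ_y = 641.9 MPa, ρ = 7849 kg/m³
  option L: M = 3.23×10⁻³
  option G: M = 2.18×10⁻³
The maximum is for option L.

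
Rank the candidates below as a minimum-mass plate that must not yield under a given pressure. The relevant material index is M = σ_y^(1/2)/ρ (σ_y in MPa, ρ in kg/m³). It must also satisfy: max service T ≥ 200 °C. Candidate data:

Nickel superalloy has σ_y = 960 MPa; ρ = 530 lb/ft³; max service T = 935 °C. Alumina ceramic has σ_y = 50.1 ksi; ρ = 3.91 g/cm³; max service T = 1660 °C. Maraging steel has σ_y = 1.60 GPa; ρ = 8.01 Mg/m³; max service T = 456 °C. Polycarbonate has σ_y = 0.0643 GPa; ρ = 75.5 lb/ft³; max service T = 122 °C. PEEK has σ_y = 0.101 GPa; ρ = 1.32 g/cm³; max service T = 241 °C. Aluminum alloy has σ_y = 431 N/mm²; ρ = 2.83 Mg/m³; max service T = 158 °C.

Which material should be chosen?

PEEK

Screen on constraints: max service T ≥ 200 °C. Survivors: nickel superalloy, alumina ceramic, maraging steel, PEEK.
Convert each candidate to consistent units, then evaluate M:
  nickel superalloy: σ_y = 960.0 MPa, ρ = 8490 kg/m³
  alumina ceramic: σ_y = 345.4 MPa, ρ = 3910 kg/m³
  maraging steel: σ_y = 1600 MPa, ρ = 8010 kg/m³
  PEEK: σ_y = 101.0 MPa, ρ = 1320 kg/m³
  PEEK: M = 7.61×10⁻³
  maraging steel: M = 4.99×10⁻³
  alumina ceramic: M = 4.75×10⁻³
  nickel superalloy: M = 3.65×10⁻³
PEEK ranks first.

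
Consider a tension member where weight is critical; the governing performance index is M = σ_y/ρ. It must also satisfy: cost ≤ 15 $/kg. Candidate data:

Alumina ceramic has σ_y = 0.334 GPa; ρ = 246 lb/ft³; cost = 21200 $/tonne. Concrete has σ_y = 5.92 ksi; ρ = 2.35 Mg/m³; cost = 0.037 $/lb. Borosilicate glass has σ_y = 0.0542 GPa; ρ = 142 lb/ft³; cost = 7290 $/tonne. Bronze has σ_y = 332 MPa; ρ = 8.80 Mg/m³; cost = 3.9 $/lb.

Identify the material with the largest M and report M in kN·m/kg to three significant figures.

bronze, M = 37.7 kN·m/kg

Screen on constraints: cost ≤ 15 $/kg. Survivors: concrete, borosilicate glass, bronze.
Normalizing units and computing the index:
  concrete: σ_y = 40.82 MPa, ρ = 2350 kg/m³
  borosilicate glass: σ_y = 54.20 MPa, ρ = 2275 kg/m³
  bronze: σ_y = 332.0 MPa, ρ = 8800 kg/m³
  bronze: M = 37.7 kN·m/kg
  borosilicate glass: M = 23.8 kN·m/kg
  concrete: M = 17.4 kN·m/kg
Highest index: bronze.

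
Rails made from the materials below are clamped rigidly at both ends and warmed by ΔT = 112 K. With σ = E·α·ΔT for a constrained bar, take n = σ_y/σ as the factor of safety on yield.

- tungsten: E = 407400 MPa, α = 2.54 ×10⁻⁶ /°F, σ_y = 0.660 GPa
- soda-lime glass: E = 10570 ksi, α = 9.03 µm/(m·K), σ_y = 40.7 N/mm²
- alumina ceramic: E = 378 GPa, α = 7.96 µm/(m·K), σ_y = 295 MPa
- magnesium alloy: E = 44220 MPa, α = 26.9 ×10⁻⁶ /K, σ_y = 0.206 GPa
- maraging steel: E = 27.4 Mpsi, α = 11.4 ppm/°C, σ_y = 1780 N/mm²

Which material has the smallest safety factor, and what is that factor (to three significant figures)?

soda-lime glass, n = 0.552

With everything in SI (GPa, ×10⁻⁶/K, MPa):
  tungsten: E = 407.4, α = 4.57, σ_y = 660.0 → σ = 209 MPa, n = 3.16
  soda-lime glass: E = 72.88, α = 9.03, σ_y = 40.70 → σ = 73.7 MPa, n = 0.552
  alumina ceramic: E = 378.0, α = 7.96, σ_y = 295.0 → σ = 337 MPa, n = 0.875
  magnesium alloy: E = 44.22, α = 26.9, σ_y = 206.0 → σ = 133 MPa, n = 1.55
  maraging steel: E = 188.9, α = 11.4, σ_y = 1780 → σ = 241 MPa, n = 7.38
The minimum is soda-lime glass at n = 0.552.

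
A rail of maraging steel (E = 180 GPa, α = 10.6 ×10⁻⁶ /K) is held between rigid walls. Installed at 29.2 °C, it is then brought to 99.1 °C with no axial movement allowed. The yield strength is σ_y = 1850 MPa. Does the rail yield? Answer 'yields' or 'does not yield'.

ΔT = 69.90 K. Constrained thermal stress σ = E·α·ΔT = 180.0×10³ MPa × 10.6×10⁻⁶ × 69.90 = 133 MPa (compressive).
Compare to σ_y = 1850 MPa: σ < σ_y, so it does not yield.

does not yield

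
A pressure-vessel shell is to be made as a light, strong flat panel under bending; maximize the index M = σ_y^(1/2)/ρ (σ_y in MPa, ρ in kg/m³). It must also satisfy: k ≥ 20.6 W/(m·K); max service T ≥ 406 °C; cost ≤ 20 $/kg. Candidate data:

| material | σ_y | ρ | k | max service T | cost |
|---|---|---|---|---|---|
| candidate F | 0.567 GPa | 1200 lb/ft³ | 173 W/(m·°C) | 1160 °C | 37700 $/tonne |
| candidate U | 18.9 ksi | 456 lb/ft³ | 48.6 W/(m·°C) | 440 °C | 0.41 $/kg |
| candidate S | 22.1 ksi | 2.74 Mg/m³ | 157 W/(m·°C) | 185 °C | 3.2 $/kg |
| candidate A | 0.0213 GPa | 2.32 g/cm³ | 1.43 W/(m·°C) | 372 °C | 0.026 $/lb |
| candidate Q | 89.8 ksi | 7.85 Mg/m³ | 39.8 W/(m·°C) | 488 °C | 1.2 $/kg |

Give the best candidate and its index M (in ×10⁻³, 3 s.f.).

candidate Q, M = 3.17×10⁻³

Screen on constraints: k ≥ 20.6 W/(m·K); max service T ≥ 406 °C; cost ≤ 20 $/kg. Survivors: candidate U, candidate Q.
Normalizing units and computing the index:
  candidate U: σ_y = 130.3 MPa, ρ = 7304 kg/m³
  candidate Q: σ_y = 619.1 MPa, ρ = 7850 kg/m³
  candidate Q: M = 3.17×10⁻³
  candidate U: M = 1.56×10⁻³
Highest index: candidate Q.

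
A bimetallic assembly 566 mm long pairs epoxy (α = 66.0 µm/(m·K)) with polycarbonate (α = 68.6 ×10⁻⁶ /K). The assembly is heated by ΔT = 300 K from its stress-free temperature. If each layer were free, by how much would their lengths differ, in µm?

Δα = |66.0 − 68.6|×10⁻⁶/K = 2.60×10⁻⁶/K.
ΔL_mismatch = Δα·L·ΔT = 2.60×10⁻⁶ × 566.0 mm × 300.0 K = 441 µm.

441 µm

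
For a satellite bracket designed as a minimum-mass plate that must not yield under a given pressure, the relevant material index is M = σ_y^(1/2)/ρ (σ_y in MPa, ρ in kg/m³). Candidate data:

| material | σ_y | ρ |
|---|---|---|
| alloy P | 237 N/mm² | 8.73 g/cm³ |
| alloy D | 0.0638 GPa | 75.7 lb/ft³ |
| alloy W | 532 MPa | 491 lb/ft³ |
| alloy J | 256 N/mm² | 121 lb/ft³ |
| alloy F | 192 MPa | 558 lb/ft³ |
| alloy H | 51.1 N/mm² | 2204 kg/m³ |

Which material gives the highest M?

In SI units:
  alloy P: σ_y = 237.0 MPa, ρ = 8730 kg/m³
  alloy D: σ_y = 63.80 MPa, ρ = 1213 kg/m³
  alloy W: σ_y = 532.0 MPa, ρ = 7865 kg/m³
  alloy J: σ_y = 256.0 MPa, ρ = 1938 kg/m³
  alloy F: σ_y = 192.0 MPa, ρ = 8938 kg/m³
  alloy H: σ_y = 51.10 MPa, ρ = 2204 kg/m³
  alloy J: M = 8.25×10⁻³
  alloy D: M = 6.59×10⁻³
  alloy H: M = 3.24×10⁻³
  alloy W: M = 2.93×10⁻³
  alloy P: M = 1.76×10⁻³
  alloy F: M = 1.55×10⁻³
Alloy J has the largest M.

alloy J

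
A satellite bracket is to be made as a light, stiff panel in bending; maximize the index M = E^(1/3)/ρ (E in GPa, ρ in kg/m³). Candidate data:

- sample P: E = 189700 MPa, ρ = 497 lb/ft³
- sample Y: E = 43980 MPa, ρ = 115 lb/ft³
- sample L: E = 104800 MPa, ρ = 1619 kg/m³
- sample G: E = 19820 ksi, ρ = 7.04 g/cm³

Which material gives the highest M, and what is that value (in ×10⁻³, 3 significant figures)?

sample L, M = 2.91×10⁻³

Convert each candidate to consistent units, then evaluate M:
  sample P: E = 189.7 GPa, ρ = 7961 kg/m³
  sample Y: E = 43.98 GPa, ρ = 1842 kg/m³
  sample L: E = 104.8 GPa, ρ = 1619 kg/m³
  sample G: E = 136.7 GPa, ρ = 7040 kg/m³
  sample L: M = 2.91×10⁻³
  sample Y: M = 1.92×10⁻³
  sample G: M = 0.732×10⁻³
  sample P: M = 0.722×10⁻³
Sample L has the largest M.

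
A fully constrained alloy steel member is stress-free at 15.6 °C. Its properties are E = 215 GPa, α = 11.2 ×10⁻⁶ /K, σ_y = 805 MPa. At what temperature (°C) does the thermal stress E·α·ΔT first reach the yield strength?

E·α·ΔT = 805.0 MPa ⇒ ΔT = 805.0 / (215.0×10³ × 11.2×10⁻⁶) = 334.3 K.
T = 15.6 + 334.3 = 349.9 °C.

350 °C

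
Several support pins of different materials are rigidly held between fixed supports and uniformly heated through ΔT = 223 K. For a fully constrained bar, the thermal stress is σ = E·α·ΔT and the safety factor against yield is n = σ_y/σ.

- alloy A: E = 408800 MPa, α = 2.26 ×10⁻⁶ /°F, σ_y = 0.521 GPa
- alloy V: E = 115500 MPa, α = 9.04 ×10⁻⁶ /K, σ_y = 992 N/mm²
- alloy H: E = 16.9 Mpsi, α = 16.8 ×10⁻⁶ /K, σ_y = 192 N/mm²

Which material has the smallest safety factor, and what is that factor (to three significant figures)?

With everything in SI (GPa, ×10⁻⁶/K, MPa):
  alloy A: E = 408.8, α = 4.07, σ_y = 521.0 → σ = 371 MPa, n = 1.40
  alloy V: E = 115.5, α = 9.04, σ_y = 992.0 → σ = 233 MPa, n = 4.26
  alloy H: E = 116.5, α = 16.8, σ_y = 192.0 → σ = 437 MPa, n = 0.440
Alloy H has the lowest safety factor, n = 0.440.

alloy H, n = 0.440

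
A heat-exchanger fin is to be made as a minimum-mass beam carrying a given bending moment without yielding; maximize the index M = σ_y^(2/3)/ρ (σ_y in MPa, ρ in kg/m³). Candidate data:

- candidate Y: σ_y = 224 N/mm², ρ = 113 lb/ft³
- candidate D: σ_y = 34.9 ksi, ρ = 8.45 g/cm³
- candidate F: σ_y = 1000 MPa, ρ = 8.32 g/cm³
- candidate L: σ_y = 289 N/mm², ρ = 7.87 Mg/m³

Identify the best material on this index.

candidate Y

Putting every candidate on a common basis:
  candidate Y: σ_y = 224.0 MPa, ρ = 1810 kg/m³
  candidate D: σ_y = 240.6 MPa, ρ = 8450 kg/m³
  candidate F: σ_y = 1000 MPa, ρ = 8320 kg/m³
  candidate L: σ_y = 289.0 MPa, ρ = 7870 kg/m³
  candidate Y: M = 20.4×10⁻³
  candidate F: M = 12.0×10⁻³
  candidate L: M = 5.55×10⁻³
  candidate D: M = 4.58×10⁻³
Highest index: candidate Y.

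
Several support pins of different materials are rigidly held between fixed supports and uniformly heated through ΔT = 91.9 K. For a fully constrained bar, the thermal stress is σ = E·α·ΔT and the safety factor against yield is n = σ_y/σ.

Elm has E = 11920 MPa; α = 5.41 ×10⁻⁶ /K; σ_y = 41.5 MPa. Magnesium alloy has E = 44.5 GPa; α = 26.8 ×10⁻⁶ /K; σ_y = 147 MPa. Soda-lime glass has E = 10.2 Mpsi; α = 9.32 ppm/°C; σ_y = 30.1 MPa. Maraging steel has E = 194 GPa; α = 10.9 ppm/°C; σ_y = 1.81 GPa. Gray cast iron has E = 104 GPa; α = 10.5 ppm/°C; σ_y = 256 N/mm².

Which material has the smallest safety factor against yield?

soda-lime glass

With everything in SI (GPa, ×10⁻⁶/K, MPa):
  elm: E = 11.92, α = 5.41, σ_y = 41.50 → σ = 5.93 MPa, n = 7.00
  magnesium alloy: E = 44.50, α = 26.8, σ_y = 147.0 → σ = 110 MPa, n = 1.34
  soda-lime glass: E = 70.33, α = 9.32, σ_y = 30.10 → σ = 60.2 MPa, n = 0.500
  maraging steel: E = 194.0, α = 10.9, σ_y = 1810 → σ = 194 MPa, n = 9.31
  gray cast iron: E = 104.0, α = 10.5, σ_y = 256.0 → σ = 100 MPa, n = 2.55
Smallest n: soda-lime glass with n = 0.500.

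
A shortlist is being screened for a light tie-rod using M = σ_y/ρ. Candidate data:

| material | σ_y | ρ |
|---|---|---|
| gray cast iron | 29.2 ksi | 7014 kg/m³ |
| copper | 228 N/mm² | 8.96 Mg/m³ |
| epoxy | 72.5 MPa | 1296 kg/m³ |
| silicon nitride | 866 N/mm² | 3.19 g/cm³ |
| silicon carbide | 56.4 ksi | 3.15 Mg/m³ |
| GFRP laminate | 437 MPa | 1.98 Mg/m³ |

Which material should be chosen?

silicon nitride

Putting every candidate on a common basis:
  gray cast iron: σ_y = 201.3 MPa, ρ = 7014 kg/m³
  copper: σ_y = 228.0 MPa, ρ = 8960 kg/m³
  epoxy: σ_y = 72.50 MPa, ρ = 1296 kg/m³
  silicon nitride: σ_y = 866.0 MPa, ρ = 3190 kg/m³
  silicon carbide: σ_y = 388.9 MPa, ρ = 3150 kg/m³
  GFRP laminate: σ_y = 437.0 MPa, ρ = 1980 kg/m³
  silicon nitride: M = 271 kN·m/kg
  GFRP laminate: M = 221 kN·m/kg
  silicon carbide: M = 123 kN·m/kg
  epoxy: M = 55.9 kN·m/kg
  gray cast iron: M = 28.7 kN·m/kg
  copper: M = 25.4 kN·m/kg
Silicon nitride has the largest M.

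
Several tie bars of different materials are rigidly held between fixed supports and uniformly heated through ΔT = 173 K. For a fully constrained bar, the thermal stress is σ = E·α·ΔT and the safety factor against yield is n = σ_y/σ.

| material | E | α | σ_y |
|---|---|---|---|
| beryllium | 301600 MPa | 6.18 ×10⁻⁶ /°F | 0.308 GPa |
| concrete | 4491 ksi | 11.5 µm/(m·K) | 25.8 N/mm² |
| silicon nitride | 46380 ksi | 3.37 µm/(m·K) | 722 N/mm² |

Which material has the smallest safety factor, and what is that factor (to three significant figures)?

With everything in SI (GPa, ×10⁻⁶/K, MPa):
  beryllium: E = 301.6, α = 11.1, σ_y = 308.0 → σ = 580 MPa, n = 0.531
  concrete: E = 30.96, α = 11.5, σ_y = 25.80 → σ = 61.6 MPa, n = 0.419
  silicon nitride: E = 319.8, α = 3.37, σ_y = 722.0 → σ = 186 MPa, n = 3.87
Smallest n: concrete with n = 0.419.

concrete, n = 0.419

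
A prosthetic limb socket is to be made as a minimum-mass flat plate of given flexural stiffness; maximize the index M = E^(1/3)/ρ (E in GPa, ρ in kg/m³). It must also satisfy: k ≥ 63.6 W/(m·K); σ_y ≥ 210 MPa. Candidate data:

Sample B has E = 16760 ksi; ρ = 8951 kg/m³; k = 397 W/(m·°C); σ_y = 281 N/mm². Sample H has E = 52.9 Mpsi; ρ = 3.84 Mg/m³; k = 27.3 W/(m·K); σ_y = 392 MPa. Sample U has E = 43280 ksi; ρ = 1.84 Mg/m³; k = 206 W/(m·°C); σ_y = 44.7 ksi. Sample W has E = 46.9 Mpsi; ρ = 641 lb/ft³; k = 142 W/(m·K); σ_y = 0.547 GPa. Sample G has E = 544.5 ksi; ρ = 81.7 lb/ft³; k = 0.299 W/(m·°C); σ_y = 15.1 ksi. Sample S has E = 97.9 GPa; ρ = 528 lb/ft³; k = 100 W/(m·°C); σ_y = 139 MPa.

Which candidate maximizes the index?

sample U

Screen on constraints: k ≥ 63.6 W/(m·K); σ_y ≥ 210 MPa. Survivors: sample B, sample U, sample W.
Convert each candidate to consistent units, then evaluate M:
  sample B: E = 115.6 GPa, ρ = 8951 kg/m³
  sample U: E = 298.4 GPa, ρ = 1840 kg/m³
  sample W: E = 323.4 GPa, ρ = 10270 kg/m³
  sample U: M = 3.63×10⁻³
  sample W: M = 0.668×10⁻³
  sample B: M = 0.544×10⁻³
Sample U has the largest M.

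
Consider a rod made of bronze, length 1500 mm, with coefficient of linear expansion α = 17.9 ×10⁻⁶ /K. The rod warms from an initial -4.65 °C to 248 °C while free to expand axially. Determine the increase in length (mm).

6.78 mm

ΔT = 248 − (-4.65) = 252.7 K.
ΔL = α·L₀·ΔT = 17.9×10⁻⁶ × 1500 mm × 252.7 K = 6.78 mm.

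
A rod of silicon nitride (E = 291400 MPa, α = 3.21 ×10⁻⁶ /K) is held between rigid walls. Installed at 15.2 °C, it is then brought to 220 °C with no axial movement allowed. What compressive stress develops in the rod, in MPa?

192 MPa

E = 291400 MPa = 291.4 GPa.
ΔT = 204.8 K. Constrained thermal stress σ = E·α·ΔT = 291.4×10³ MPa × 3.21×10⁻⁶ × 204.8 = 192 MPa (compressive).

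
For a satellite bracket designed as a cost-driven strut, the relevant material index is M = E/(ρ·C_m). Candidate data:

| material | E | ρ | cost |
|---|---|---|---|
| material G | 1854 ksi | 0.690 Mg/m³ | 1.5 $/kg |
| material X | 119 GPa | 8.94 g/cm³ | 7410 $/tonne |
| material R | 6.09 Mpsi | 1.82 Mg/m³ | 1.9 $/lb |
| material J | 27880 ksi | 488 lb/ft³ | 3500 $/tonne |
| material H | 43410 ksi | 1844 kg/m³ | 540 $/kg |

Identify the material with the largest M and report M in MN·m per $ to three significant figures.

Normalizing units and computing the index:
  material G: E = 12.78 GPa, ρ = 690.0 kg/m³, cost = 1.500 $/kg
  material X: E = 119.0 GPa, ρ = 8940 kg/m³, cost = 7.410 $/kg
  material R: E = 41.99 GPa, ρ = 1820 kg/m³, cost = 4.189 $/kg
  material J: E = 192.2 GPa, ρ = 7817 kg/m³, cost = 3.500 $/kg
  material H: E = 299.3 GPa, ρ = 1844 kg/m³, cost = 540.0 $/kg
  material G: M = 12.4 MN·m per $
  material J: M = 7.03 MN·m per $
  material R: M = 5.51 MN·m per $
  material X: M = 1.80 MN·m per $
  material H: M = 0.301 MN·m per $
Highest index: material G.

material G, M = 12.4 MN·m per $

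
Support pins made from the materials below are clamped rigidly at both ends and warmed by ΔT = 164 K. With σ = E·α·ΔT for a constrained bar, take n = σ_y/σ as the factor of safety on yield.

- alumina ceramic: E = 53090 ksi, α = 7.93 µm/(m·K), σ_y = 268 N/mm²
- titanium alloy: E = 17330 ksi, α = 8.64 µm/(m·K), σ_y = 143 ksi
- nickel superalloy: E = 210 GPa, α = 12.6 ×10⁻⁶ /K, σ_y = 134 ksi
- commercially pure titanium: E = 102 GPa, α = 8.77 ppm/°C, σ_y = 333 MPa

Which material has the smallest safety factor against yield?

Converting E to GPa, α to ×10⁻⁶/K, σ_y to MPa, then σ and n for each:
  alumina ceramic: E = 366.0, α = 7.93, σ_y = 268.0 → σ = 476 MPa, n = 0.563
  titanium alloy: E = 119.5, α = 8.64, σ_y = 986.0 → σ = 169 MPa, n = 5.82
  nickel superalloy: E = 210.0, α = 12.6, σ_y = 923.9 → σ = 434 MPa, n = 2.13
  commercially pure titanium: E = 102.0, α = 8.77, σ_y = 333.0 → σ = 147 MPa, n = 2.27
The minimum is alumina ceramic at n = 0.563.

alumina ceramic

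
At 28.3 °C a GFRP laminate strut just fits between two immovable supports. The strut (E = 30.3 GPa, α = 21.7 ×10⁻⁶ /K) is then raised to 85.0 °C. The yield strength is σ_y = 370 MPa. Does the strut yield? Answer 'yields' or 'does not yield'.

ΔT = 56.70 K. Constrained thermal stress σ = E·α·ΔT = 30.30×10³ MPa × 21.7×10⁻⁶ × 56.70 = 37.3 MPa (compressive).
Compare to σ_y = 370 MPa: σ < σ_y, so it does not yield.

does not yield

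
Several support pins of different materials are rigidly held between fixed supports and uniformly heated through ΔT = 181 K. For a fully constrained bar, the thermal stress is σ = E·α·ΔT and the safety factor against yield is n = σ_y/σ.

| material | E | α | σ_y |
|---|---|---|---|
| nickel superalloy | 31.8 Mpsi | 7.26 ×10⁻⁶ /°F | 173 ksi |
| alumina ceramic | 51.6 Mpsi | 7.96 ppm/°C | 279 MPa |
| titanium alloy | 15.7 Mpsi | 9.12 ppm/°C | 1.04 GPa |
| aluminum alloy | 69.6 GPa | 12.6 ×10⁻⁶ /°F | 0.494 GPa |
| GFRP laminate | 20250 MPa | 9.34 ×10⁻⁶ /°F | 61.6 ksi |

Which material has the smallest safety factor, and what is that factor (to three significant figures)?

With everything in SI (GPa, ×10⁻⁶/K, MPa):
  nickel superalloy: E = 219.3, α = 13.1, σ_y = 1193 → σ = 519 MPa, n = 2.30
  alumina ceramic: E = 355.8, α = 7.96, σ_y = 279.0 → σ = 513 MPa, n = 0.544
  titanium alloy: E = 108.2, α = 9.12, σ_y = 1040 → σ = 179 MPa, n = 5.82
  aluminum alloy: E = 69.60, α = 22.7, σ_y = 494.0 → σ = 286 MPa, n = 1.73
  GFRP laminate: E = 20.25, α = 16.8, σ_y = 424.7 → σ = 61.6 MPa, n = 6.89
Alumina ceramic has the lowest safety factor, n = 0.544.

alumina ceramic, n = 0.544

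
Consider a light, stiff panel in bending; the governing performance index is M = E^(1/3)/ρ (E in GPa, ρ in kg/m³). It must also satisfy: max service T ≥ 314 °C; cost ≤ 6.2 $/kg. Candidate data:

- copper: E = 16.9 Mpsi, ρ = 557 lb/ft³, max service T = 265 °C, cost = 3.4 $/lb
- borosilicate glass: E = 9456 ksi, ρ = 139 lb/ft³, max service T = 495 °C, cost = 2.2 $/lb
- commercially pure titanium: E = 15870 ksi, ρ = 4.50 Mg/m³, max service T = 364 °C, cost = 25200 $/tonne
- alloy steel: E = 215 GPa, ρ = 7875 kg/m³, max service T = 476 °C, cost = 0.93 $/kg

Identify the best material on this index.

Screen on constraints: max service T ≥ 314 °C; cost ≤ 6.2 $/kg. Survivors: borosilicate glass, alloy steel.
In SI units:
  borosilicate glass: E = 65.20 GPa, ρ = 2227 kg/m³
  alloy steel: E = 215.0 GPa, ρ = 7875 kg/m³
  borosilicate glass: M = 1.81×10⁻³
  alloy steel: M = 0.761×10⁻³
The maximum is for borosilicate glass.

borosilicate glass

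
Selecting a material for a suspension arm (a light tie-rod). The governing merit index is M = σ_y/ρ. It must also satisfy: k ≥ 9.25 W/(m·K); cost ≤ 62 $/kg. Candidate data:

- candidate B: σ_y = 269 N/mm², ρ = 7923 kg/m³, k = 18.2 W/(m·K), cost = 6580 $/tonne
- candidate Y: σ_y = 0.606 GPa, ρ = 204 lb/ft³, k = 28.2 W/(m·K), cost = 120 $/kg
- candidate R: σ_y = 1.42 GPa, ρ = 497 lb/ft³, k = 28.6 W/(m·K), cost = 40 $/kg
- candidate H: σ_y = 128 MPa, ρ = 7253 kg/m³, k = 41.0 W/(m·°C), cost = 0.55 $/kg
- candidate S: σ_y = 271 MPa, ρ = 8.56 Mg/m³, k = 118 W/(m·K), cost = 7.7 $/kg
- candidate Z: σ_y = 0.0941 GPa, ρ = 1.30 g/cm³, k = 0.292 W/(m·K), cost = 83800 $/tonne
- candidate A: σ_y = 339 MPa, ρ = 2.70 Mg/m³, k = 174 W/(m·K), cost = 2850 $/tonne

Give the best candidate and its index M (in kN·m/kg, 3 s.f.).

Screen on constraints: k ≥ 9.25 W/(m·K); cost ≤ 62 $/kg. Survivors: candidate B, candidate R, candidate H, candidate S, candidate A.
Convert each candidate to consistent units, then evaluate M:
  candidate B: σ_y = 269.0 MPa, ρ = 7923 kg/m³
  candidate R: σ_y = 1420 MPa, ρ = 7961 kg/m³
  candidate H: σ_y = 128.0 MPa, ρ = 7253 kg/m³
  candidate S: σ_y = 271.0 MPa, ρ = 8560 kg/m³
  candidate A: σ_y = 339.0 MPa, ρ = 2700 kg/m³
  candidate R: M = 178 kN·m/kg
  candidate A: M = 126 kN·m/kg
  candidate B: M = 34.0 kN·m/kg
  candidate S: M = 31.7 kN·m/kg
  candidate H: M = 17.6 kN·m/kg
The maximum is for candidate R.

candidate R, M = 178 kN·m/kg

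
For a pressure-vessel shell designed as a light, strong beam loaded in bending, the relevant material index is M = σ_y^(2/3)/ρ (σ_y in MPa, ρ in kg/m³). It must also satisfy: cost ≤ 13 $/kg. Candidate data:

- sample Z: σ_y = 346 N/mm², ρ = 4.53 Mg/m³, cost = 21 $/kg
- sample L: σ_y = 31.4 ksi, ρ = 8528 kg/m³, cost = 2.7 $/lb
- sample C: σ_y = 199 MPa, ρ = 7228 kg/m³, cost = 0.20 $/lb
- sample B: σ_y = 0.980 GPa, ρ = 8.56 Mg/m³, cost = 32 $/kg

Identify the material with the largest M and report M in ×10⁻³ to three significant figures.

Screen on constraints: cost ≤ 13 $/kg. Survivors: sample L, sample C.
Convert each candidate to consistent units, then evaluate M:
  sample L: σ_y = 216.5 MPa, ρ = 8528 kg/m³
  sample C: σ_y = 199.0 MPa, ρ = 7228 kg/m³
  sample C: M = 4.72×10⁻³
  sample L: M = 4.23×10⁻³
Sample C ranks first.

sample C, M = 4.72×10⁻³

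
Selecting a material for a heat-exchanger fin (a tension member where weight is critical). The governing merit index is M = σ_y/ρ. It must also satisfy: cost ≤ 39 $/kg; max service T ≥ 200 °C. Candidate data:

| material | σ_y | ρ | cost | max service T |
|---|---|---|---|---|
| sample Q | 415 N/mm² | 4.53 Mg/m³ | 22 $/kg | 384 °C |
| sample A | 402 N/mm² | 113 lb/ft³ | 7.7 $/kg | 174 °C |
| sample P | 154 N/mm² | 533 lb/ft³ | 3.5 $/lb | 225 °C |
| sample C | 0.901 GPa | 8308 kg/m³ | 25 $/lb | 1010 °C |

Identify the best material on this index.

sample Q

Screen on constraints: cost ≤ 39 $/kg; max service T ≥ 200 °C. Survivors: sample Q, sample P.
Normalizing units and computing the index:
  sample Q: σ_y = 415.0 MPa, ρ = 4530 kg/m³
  sample P: σ_y = 154.0 MPa, ρ = 8538 kg/m³
  sample Q: M = 91.6 kN·m/kg
  sample P: M = 18.0 kN·m/kg
Sample Q has the largest M.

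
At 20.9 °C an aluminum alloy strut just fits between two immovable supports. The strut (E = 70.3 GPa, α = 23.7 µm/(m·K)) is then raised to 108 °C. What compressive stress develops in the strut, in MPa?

145 MPa

ΔT = 87.10 K. Constrained thermal stress σ = E·α·ΔT = 70.30×10³ MPa × 23.7×10⁻⁶ × 87.10 = 145 MPa (compressive).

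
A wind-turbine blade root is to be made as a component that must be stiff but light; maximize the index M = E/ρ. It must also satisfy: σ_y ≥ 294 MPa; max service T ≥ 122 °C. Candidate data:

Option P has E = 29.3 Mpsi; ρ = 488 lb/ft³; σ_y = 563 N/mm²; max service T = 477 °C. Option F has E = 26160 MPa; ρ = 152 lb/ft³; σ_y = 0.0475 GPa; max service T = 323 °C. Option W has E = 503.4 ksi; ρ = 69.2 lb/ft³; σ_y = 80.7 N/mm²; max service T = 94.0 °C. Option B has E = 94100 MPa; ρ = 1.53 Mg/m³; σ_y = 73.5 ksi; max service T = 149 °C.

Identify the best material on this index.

option B

Screen on constraints: σ_y ≥ 294 MPa; max service T ≥ 122 °C. Survivors: option P, option B.
Putting every candidate on a common basis:
  option P: E = 202.0 GPa, ρ = 7817 kg/m³
  option B: E = 94.10 GPa, ρ = 1530 kg/m³
  option B: M = 61.5 MN·m/kg
  option P: M = 25.8 MN·m/kg
Option B ranks first.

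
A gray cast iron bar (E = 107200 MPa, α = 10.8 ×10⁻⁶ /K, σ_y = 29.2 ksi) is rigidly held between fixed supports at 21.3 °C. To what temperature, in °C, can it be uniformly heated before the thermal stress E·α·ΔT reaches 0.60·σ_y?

126 °C

E = 107200 MPa = 107.2 GPa.
σ_y = 29.2 ksi = 201.3 MPa.
E·α·ΔT = 120.8 MPa ⇒ ΔT = 120.8 / (107.2×10³ × 10.8×10⁻⁶) = 104.3 K.
T = 21.3 + 104.3 = 125.6 °C.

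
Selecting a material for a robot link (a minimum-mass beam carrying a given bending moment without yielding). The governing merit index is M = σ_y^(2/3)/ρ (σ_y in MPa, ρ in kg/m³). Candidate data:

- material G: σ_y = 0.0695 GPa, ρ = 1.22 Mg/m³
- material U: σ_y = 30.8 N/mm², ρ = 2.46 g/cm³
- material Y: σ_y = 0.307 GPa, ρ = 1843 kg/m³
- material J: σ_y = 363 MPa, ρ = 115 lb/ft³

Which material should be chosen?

After converting to SI:
  material G: σ_y = 69.50 MPa, ρ = 1220 kg/m³
  material U: σ_y = 30.80 MPa, ρ = 2460 kg/m³
  material Y: σ_y = 307.0 MPa, ρ = 1843 kg/m³
  material J: σ_y = 363.0 MPa, ρ = 1842 kg/m³
  material J: M = 27.6×10⁻³
  material Y: M = 24.7×10⁻³
  material G: M = 13.9×10⁻³
  material U: M = 3.99×10⁻³
The maximum is for material J.

material J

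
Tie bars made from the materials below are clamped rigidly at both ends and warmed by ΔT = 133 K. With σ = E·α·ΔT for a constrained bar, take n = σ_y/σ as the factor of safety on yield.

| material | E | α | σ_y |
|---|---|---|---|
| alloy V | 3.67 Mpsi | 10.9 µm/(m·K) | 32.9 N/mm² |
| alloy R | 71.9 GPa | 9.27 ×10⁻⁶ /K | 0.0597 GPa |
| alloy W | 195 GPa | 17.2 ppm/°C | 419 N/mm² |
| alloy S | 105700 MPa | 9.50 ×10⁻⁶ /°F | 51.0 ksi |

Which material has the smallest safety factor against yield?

alloy R

In consistent units (E in GPa, α in ×10⁻⁶/K, σ_y in MPa):
  alloy V: E = 25.30, α = 10.9, σ_y = 32.90 → σ = 36.7 MPa, n = 0.897
  alloy R: E = 71.90, α = 9.27, σ_y = 59.70 → σ = 88.6 MPa, n = 0.673
  alloy W: E = 195.0, α = 17.2, σ_y = 419.0 → σ = 446 MPa, n = 0.939
  alloy S: E = 105.7, α = 17.1, σ_y = 351.6 → σ = 240 MPa, n = 1.46
The minimum is alloy R at n = 0.673.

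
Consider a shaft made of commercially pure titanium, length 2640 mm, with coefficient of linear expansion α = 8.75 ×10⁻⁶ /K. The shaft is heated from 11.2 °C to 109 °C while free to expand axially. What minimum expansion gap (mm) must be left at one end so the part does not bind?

2.26 mm

ΔT = 109 − 11.2 = 97.80 K.
ΔL = α·L₀·ΔT = 8.75×10⁻⁶ × 2640 mm × 97.80 K = 2.26 mm.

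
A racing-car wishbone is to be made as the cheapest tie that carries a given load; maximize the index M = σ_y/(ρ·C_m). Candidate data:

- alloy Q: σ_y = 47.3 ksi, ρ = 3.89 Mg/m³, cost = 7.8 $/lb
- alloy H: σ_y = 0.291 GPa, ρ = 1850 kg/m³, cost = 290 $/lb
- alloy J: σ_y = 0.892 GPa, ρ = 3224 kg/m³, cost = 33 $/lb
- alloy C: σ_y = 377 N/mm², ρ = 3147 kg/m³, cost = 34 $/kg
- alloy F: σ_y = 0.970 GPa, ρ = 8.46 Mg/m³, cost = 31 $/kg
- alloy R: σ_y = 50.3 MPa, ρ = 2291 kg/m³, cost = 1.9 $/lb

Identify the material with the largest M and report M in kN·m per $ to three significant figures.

alloy R, M = 5.24 kN·m per $

Putting every candidate on a common basis:
  alloy Q: σ_y = 326.1 MPa, ρ = 3890 kg/m³, cost = 17.20 $/kg
  alloy H: σ_y = 291.0 MPa, ρ = 1850 kg/m³, cost = 639.3 $/kg
  alloy J: σ_y = 892.0 MPa, ρ = 3224 kg/m³, cost = 72.75 $/kg
  alloy C: σ_y = 377.0 MPa, ρ = 3147 kg/m³, cost = 34.00 $/kg
  alloy F: σ_y = 970.0 MPa, ρ = 8460 kg/m³, cost = 31.00 $/kg
  alloy R: σ_y = 50.30 MPa, ρ = 2291 kg/m³, cost = 4.189 $/kg
  alloy R: M = 5.24 kN·m per $
  alloy Q: M = 4.88 kN·m per $
  alloy J: M = 3.80 kN·m per $
  alloy F: M = 3.70 kN·m per $
  alloy C: M = 3.52 kN·m per $
  alloy H: M = 0.246 kN·m per $
Highest index: alloy R.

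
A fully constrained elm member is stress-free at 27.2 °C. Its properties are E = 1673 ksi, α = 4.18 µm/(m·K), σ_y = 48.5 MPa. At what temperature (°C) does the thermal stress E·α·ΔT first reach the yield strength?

1030 °C

E = 1673 ksi = 11.53 GPa.
E·α·ΔT = 48.50 MPa ⇒ ΔT = 48.50 / (11.53×10³ × 4.18×10⁻⁶) = 1006 K.
T = 27.2 + 1006 = 1033 °C.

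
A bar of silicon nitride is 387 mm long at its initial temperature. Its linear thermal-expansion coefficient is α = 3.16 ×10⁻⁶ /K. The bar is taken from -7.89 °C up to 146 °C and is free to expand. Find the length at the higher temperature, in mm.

ΔT = 146 − (-7.89) = 153.9 K.
ΔL = α·L₀·ΔT = 3.16×10⁻⁶ × 387 mm × 153.9 K = 0.188 mm.
L = L₀ + ΔL = 387 + 0.188 = 387.19 mm.

387.19 mm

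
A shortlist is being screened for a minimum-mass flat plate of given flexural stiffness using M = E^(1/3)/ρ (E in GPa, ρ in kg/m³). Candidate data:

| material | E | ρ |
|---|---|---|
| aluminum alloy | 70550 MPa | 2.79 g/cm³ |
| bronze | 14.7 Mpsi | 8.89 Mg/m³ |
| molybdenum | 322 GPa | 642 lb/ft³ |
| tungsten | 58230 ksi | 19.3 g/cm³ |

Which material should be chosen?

aluminum alloy

In SI units:
  aluminum alloy: E = 70.55 GPa, ρ = 2790 kg/m³
  bronze: E = 101.4 GPa, ρ = 8890 kg/m³
  molybdenum: E = 322.0 GPa, ρ = 10280 kg/m³
  tungsten: E = 401.5 GPa, ρ = 19300 kg/m³
  aluminum alloy: M = 1.48×10⁻³
  molybdenum: M = 0.666×10⁻³
  bronze: M = 0.524×10⁻³
  tungsten: M = 0.382×10⁻³
Aluminum alloy ranks first.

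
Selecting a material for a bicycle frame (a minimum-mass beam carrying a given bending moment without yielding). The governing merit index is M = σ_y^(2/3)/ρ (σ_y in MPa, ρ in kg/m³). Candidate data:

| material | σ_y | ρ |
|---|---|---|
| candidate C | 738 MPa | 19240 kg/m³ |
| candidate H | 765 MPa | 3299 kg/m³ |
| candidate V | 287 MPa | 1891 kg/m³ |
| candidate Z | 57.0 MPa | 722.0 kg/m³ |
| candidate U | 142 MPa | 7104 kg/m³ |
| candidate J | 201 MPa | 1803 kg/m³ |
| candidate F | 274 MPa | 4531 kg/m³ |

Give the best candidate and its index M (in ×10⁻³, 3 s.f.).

candidate H, M = 25.4×10⁻³

Evaluate M for each candidate:
  candidate H: M = 25.4×10⁻³
  candidate V: M = 23.0×10⁻³
  candidate Z: M = 20.5×10⁻³
  candidate J: M = 19.0×10⁻³
  candidate F: M = 9.31×10⁻³
  candidate C: M = 4.24×10⁻³
  candidate U: M = 3.83×10⁻³
Candidate H has the largest M.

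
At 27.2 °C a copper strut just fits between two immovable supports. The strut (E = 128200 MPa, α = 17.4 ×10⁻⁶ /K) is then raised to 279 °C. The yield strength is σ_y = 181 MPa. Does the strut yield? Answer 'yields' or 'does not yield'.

E = 128200 MPa = 128.2 GPa.
ΔT = 251.8 K. Constrained thermal stress σ = E·α·ΔT = 128.2×10³ MPa × 17.4×10⁻⁶ × 251.8 = 562 MPa (compressive).
Compare to σ_y = 181 MPa: σ ≥ σ_y, so it yields.

yields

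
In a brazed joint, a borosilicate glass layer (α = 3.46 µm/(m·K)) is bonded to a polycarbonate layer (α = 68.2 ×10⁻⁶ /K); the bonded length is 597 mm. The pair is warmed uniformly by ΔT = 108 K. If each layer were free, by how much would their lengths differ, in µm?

Δα = |3.46 − 68.2|×10⁻⁶/K = 64.7×10⁻⁶/K.
ΔL_mismatch = Δα·L·ΔT = 64.7×10⁻⁶ × 597.0 mm × 108.0 K = 4170 µm.

4170 µm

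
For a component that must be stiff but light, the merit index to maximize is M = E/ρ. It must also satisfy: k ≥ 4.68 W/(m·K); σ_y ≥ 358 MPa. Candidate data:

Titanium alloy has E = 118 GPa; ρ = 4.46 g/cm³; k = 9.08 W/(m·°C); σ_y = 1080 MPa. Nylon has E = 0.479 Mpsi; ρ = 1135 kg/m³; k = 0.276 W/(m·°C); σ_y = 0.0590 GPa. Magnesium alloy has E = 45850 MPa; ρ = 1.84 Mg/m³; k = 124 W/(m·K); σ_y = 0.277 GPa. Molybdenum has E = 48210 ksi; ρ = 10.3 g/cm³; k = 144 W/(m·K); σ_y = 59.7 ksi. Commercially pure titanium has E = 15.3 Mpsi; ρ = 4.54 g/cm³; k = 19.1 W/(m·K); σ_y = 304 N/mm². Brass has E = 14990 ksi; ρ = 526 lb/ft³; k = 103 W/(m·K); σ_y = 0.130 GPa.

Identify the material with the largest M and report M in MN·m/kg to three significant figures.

molybdenum, M = 32.3 MN·m/kg

Screen on constraints: k ≥ 4.68 W/(m·K); σ_y ≥ 358 MPa. Survivors: titanium alloy, molybdenum.
After converting to SI:
  titanium alloy: E = 118.0 GPa, ρ = 4460 kg/m³
  molybdenum: E = 332.4 GPa, ρ = 10300 kg/m³
  molybdenum: M = 32.3 MN·m/kg
  titanium alloy: M = 26.5 MN·m/kg
The maximum is for molybdenum.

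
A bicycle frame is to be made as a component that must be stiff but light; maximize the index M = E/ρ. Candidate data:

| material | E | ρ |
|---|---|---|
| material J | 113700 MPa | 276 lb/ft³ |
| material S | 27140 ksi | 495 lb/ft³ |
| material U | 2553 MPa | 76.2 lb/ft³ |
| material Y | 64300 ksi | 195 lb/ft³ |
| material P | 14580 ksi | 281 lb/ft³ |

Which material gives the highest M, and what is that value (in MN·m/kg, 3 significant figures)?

In SI units:
  material J: E = 113.7 GPa, ρ = 4421 kg/m³
  material S: E = 187.1 GPa, ρ = 7929 kg/m³
  material U: E = 2.553 GPa, ρ = 1221 kg/m³
  material Y: E = 443.3 GPa, ρ = 3124 kg/m³
  material P: E = 100.5 GPa, ρ = 4501 kg/m³
  material Y: M = 142 MN·m/kg
  material J: M = 25.7 MN·m/kg
  material S: M = 23.6 MN·m/kg
  material P: M = 22.3 MN·m/kg
  material U: M = 2.09 MN·m/kg
The maximum is for material Y.

material Y, M = 142 MN·m/kg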